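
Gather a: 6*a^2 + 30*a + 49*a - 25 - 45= 6*a^2 + 79*a - 70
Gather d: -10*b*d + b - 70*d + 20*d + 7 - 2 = b + d*(-10*b - 50) + 5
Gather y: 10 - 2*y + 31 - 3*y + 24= 65 - 5*y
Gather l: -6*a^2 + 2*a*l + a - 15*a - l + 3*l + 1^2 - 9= -6*a^2 - 14*a + l*(2*a + 2) - 8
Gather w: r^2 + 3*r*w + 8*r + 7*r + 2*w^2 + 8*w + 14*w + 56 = r^2 + 15*r + 2*w^2 + w*(3*r + 22) + 56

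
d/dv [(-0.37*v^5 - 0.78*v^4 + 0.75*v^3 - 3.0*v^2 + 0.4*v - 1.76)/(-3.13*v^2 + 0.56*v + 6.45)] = (3.4743*v^6 + 4.054*v^5 - 15.5904*v^4 - 19.284*v^3 + 14.0845*v^2 - 49.7176*v + 3.5656)/(9.7969*v^4 - 3.5056*v^3 - 40.0634*v^2 + 7.224*v + 41.6025)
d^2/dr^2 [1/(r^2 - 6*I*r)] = 2*(-r*(r - 6*I) + 4*(r - 3*I)^2)/(r^3*(r - 6*I)^3)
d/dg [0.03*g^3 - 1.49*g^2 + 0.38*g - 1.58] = 0.09*g^2 - 2.98*g + 0.38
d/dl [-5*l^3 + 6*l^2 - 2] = 3*l*(4 - 5*l)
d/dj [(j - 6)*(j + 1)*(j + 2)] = 3*j^2 - 6*j - 16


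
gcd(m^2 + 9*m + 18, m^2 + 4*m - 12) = m + 6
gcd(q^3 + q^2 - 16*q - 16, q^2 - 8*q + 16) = q - 4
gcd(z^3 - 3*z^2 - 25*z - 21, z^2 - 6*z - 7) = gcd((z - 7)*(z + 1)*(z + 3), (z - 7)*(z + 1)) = z^2 - 6*z - 7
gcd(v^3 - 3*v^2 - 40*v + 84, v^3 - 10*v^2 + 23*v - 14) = v^2 - 9*v + 14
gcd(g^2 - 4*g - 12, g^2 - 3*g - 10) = g + 2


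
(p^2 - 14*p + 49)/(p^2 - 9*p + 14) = (p - 7)/(p - 2)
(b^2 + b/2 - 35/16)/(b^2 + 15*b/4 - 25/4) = (b + 7/4)/(b + 5)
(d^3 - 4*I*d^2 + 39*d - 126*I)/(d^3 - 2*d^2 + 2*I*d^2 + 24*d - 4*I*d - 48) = (d^2 - 10*I*d - 21)/(d^2 + d*(-2 - 4*I) + 8*I)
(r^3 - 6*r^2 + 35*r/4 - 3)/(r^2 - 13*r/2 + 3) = (r^2 - 11*r/2 + 6)/(r - 6)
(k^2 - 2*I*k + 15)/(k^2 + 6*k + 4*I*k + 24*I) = (k^2 - 2*I*k + 15)/(k^2 + k*(6 + 4*I) + 24*I)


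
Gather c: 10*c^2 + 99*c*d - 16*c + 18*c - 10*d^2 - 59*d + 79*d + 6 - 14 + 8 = 10*c^2 + c*(99*d + 2) - 10*d^2 + 20*d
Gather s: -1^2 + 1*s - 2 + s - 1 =2*s - 4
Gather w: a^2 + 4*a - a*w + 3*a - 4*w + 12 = a^2 + 7*a + w*(-a - 4) + 12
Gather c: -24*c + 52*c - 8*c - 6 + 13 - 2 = 20*c + 5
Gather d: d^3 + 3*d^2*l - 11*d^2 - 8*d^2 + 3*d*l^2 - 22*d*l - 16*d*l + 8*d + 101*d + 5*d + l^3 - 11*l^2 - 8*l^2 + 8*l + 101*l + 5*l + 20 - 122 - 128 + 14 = d^3 + d^2*(3*l - 19) + d*(3*l^2 - 38*l + 114) + l^3 - 19*l^2 + 114*l - 216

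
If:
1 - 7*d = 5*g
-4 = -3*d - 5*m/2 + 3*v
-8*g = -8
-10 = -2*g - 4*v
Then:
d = -4/7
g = 1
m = 164/35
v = 2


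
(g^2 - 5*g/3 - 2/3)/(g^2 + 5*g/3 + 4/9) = 3*(g - 2)/(3*g + 4)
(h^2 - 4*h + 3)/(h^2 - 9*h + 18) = (h - 1)/(h - 6)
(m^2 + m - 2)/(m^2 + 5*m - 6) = (m + 2)/(m + 6)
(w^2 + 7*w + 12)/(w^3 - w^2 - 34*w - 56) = (w + 3)/(w^2 - 5*w - 14)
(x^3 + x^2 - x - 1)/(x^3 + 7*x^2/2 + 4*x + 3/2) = 2*(x - 1)/(2*x + 3)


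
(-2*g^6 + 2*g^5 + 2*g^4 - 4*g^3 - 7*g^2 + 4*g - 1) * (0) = 0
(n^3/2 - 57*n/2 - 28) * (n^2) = n^5/2 - 57*n^3/2 - 28*n^2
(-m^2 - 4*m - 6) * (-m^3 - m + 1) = m^5 + 4*m^4 + 7*m^3 + 3*m^2 + 2*m - 6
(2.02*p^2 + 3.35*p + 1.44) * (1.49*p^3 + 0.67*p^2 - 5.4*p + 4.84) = 3.0098*p^5 + 6.3449*p^4 - 6.5179*p^3 - 7.3484*p^2 + 8.438*p + 6.9696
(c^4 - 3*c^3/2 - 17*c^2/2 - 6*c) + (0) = c^4 - 3*c^3/2 - 17*c^2/2 - 6*c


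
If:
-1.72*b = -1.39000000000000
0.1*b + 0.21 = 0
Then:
No Solution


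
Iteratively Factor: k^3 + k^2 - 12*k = (k - 3)*(k^2 + 4*k) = k*(k - 3)*(k + 4)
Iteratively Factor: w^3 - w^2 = (w)*(w^2 - w) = w^2*(w - 1)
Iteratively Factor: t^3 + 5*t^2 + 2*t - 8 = (t + 2)*(t^2 + 3*t - 4) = (t + 2)*(t + 4)*(t - 1)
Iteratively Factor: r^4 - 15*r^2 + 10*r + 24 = (r + 4)*(r^3 - 4*r^2 + r + 6) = (r + 1)*(r + 4)*(r^2 - 5*r + 6) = (r - 3)*(r + 1)*(r + 4)*(r - 2)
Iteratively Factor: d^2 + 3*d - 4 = (d - 1)*(d + 4)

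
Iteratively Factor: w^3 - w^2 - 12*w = (w)*(w^2 - w - 12) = w*(w + 3)*(w - 4)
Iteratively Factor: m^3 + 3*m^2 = (m)*(m^2 + 3*m) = m^2*(m + 3)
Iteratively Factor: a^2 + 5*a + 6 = (a + 3)*(a + 2)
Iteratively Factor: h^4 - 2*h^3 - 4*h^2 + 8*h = (h)*(h^3 - 2*h^2 - 4*h + 8) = h*(h + 2)*(h^2 - 4*h + 4) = h*(h - 2)*(h + 2)*(h - 2)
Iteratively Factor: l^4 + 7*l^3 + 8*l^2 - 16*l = (l + 4)*(l^3 + 3*l^2 - 4*l) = (l - 1)*(l + 4)*(l^2 + 4*l) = (l - 1)*(l + 4)^2*(l)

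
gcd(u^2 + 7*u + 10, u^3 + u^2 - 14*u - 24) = u + 2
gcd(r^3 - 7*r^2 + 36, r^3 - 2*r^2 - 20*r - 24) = r^2 - 4*r - 12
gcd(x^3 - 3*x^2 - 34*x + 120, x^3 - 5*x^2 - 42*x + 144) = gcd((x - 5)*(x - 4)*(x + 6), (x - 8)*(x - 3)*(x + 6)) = x + 6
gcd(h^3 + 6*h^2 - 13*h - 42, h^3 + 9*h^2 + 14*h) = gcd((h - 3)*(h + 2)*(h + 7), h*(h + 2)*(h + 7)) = h^2 + 9*h + 14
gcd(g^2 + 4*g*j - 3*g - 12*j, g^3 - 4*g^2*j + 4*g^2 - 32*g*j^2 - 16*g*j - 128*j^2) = g + 4*j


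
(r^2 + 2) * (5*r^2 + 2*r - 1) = 5*r^4 + 2*r^3 + 9*r^2 + 4*r - 2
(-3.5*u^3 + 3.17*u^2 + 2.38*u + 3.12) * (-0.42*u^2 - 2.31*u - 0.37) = 1.47*u^5 + 6.7536*u^4 - 7.0273*u^3 - 7.9811*u^2 - 8.0878*u - 1.1544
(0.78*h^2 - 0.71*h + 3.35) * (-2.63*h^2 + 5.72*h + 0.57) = -2.0514*h^4 + 6.3289*h^3 - 12.4271*h^2 + 18.7573*h + 1.9095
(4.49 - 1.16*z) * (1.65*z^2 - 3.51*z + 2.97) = -1.914*z^3 + 11.4801*z^2 - 19.2051*z + 13.3353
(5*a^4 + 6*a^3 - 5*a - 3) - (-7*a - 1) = 5*a^4 + 6*a^3 + 2*a - 2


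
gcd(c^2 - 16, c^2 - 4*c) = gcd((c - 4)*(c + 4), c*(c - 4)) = c - 4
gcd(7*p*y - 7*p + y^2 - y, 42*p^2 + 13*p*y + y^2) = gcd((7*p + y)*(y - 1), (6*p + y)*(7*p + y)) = 7*p + y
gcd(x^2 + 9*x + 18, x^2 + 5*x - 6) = x + 6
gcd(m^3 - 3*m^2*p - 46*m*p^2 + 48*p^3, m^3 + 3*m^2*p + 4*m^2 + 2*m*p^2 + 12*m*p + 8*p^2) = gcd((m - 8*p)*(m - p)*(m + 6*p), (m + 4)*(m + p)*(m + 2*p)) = 1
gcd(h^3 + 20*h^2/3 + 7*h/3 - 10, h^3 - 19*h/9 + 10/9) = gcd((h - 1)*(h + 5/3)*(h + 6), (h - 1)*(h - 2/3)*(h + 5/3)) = h^2 + 2*h/3 - 5/3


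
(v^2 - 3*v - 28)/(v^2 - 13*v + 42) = (v + 4)/(v - 6)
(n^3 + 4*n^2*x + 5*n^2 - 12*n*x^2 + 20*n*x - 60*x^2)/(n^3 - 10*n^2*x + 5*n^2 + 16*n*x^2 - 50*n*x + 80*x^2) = (-n - 6*x)/(-n + 8*x)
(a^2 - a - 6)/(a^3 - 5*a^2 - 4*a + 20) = (a - 3)/(a^2 - 7*a + 10)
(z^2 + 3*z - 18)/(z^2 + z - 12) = (z + 6)/(z + 4)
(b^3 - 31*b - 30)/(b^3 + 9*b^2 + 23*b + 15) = (b - 6)/(b + 3)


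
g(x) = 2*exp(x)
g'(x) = 2*exp(x)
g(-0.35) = 1.41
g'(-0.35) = 1.41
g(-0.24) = 1.57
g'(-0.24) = 1.57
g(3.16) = 47.14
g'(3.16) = 47.14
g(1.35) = 7.71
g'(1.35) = 7.71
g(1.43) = 8.36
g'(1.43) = 8.36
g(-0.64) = 1.05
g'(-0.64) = 1.05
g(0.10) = 2.21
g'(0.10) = 2.21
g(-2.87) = 0.11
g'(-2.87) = 0.11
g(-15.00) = 0.00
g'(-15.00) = 0.00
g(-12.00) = 0.00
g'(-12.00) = 0.00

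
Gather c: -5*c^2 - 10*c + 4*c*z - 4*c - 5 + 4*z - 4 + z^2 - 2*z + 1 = -5*c^2 + c*(4*z - 14) + z^2 + 2*z - 8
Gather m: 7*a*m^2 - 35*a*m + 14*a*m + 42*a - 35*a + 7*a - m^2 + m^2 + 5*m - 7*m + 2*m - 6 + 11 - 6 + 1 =7*a*m^2 - 21*a*m + 14*a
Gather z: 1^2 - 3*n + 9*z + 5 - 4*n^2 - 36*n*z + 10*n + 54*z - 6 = -4*n^2 + 7*n + z*(63 - 36*n)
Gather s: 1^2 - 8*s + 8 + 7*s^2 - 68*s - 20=7*s^2 - 76*s - 11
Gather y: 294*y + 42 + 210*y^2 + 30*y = 210*y^2 + 324*y + 42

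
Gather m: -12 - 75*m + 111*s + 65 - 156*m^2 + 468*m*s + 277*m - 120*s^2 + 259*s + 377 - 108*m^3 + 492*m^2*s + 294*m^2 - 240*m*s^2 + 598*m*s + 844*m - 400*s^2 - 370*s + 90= -108*m^3 + m^2*(492*s + 138) + m*(-240*s^2 + 1066*s + 1046) - 520*s^2 + 520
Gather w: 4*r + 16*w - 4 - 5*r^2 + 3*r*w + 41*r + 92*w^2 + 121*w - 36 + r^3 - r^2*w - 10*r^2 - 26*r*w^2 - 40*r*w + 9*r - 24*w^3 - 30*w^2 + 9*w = r^3 - 15*r^2 + 54*r - 24*w^3 + w^2*(62 - 26*r) + w*(-r^2 - 37*r + 146) - 40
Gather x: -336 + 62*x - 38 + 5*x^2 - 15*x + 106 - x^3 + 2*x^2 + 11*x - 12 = -x^3 + 7*x^2 + 58*x - 280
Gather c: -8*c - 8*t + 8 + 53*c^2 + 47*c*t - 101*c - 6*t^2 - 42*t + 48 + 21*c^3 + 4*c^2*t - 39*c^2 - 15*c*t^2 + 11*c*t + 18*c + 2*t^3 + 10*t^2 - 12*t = 21*c^3 + c^2*(4*t + 14) + c*(-15*t^2 + 58*t - 91) + 2*t^3 + 4*t^2 - 62*t + 56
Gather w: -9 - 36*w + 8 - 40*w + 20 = 19 - 76*w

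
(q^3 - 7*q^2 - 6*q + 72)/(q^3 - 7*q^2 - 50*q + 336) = (q^2 - q - 12)/(q^2 - q - 56)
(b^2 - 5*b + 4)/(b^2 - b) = (b - 4)/b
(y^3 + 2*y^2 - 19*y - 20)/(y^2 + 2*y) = (y^3 + 2*y^2 - 19*y - 20)/(y*(y + 2))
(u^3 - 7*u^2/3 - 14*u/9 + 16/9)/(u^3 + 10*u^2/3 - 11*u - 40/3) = (u - 2/3)/(u + 5)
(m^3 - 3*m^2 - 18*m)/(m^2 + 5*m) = (m^2 - 3*m - 18)/(m + 5)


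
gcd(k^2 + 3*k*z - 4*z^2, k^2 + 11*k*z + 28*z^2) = k + 4*z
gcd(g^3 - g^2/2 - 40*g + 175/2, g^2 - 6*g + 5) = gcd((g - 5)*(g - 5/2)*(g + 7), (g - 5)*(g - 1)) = g - 5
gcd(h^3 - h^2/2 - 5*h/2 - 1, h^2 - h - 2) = h^2 - h - 2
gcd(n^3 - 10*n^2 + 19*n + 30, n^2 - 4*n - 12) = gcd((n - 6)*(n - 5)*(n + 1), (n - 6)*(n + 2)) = n - 6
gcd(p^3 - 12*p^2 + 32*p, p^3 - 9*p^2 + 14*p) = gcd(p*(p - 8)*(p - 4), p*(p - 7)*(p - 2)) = p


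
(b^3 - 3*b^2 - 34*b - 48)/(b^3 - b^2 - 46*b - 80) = (b + 3)/(b + 5)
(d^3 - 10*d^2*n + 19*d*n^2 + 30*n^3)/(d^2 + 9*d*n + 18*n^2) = (d^3 - 10*d^2*n + 19*d*n^2 + 30*n^3)/(d^2 + 9*d*n + 18*n^2)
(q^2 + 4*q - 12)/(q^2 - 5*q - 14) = (-q^2 - 4*q + 12)/(-q^2 + 5*q + 14)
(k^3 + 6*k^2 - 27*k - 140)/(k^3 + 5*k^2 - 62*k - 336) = (k^2 - k - 20)/(k^2 - 2*k - 48)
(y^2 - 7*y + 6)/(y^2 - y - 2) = (-y^2 + 7*y - 6)/(-y^2 + y + 2)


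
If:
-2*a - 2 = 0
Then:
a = -1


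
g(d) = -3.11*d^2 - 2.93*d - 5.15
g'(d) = -6.22*d - 2.93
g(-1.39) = -7.09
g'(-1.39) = 5.72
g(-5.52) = -83.74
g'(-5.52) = 31.40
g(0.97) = -10.92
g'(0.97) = -8.96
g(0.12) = -5.55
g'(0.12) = -3.68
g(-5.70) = -89.49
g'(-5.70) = 32.52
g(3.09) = -43.90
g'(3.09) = -22.15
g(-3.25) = -28.48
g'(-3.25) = 17.28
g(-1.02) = -5.40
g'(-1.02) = 3.41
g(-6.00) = -99.53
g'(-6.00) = 34.39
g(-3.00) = -24.35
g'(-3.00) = 15.73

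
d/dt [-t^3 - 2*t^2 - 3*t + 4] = -3*t^2 - 4*t - 3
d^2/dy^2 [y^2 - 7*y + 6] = 2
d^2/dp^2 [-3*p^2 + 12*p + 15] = -6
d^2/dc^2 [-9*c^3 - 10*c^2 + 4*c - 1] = -54*c - 20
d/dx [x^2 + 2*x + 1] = 2*x + 2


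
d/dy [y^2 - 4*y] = 2*y - 4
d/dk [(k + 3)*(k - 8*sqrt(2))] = 2*k - 8*sqrt(2) + 3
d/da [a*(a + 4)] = 2*a + 4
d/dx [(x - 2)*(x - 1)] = 2*x - 3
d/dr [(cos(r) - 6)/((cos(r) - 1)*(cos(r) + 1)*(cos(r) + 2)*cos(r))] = (3*cos(r)^4 - 20*cos(r)^3 - 37*cos(r)^2 + 12*cos(r) + 12)/((cos(r) + 2)^2*sin(r)^3*cos(r)^2)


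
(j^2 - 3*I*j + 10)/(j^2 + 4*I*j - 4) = (j - 5*I)/(j + 2*I)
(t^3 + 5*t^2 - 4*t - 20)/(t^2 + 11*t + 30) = (t^2 - 4)/(t + 6)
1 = 1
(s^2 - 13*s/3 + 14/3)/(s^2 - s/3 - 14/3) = (s - 2)/(s + 2)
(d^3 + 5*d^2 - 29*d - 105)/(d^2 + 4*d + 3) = (d^2 + 2*d - 35)/(d + 1)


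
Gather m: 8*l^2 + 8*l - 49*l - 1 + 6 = 8*l^2 - 41*l + 5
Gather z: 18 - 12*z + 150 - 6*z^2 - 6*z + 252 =-6*z^2 - 18*z + 420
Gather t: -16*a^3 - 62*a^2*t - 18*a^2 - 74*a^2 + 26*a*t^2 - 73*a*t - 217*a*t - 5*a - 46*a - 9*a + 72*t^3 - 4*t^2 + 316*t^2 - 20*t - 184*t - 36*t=-16*a^3 - 92*a^2 - 60*a + 72*t^3 + t^2*(26*a + 312) + t*(-62*a^2 - 290*a - 240)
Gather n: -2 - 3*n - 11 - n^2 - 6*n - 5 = -n^2 - 9*n - 18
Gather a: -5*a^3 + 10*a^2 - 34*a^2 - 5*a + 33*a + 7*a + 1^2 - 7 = -5*a^3 - 24*a^2 + 35*a - 6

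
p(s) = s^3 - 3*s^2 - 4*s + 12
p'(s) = 3*s^2 - 6*s - 4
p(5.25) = 53.02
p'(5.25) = 47.19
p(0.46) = 9.62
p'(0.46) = -6.13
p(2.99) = -0.05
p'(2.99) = 4.88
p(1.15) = 4.95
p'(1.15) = -6.93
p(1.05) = 5.65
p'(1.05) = -6.99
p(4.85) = 36.12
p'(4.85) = 37.47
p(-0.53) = 13.13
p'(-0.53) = 0.02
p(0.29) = 10.61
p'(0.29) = -5.49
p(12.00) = 1260.00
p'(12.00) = 356.00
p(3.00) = 0.00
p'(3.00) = 5.00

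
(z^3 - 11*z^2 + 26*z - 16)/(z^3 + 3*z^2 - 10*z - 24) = (z^3 - 11*z^2 + 26*z - 16)/(z^3 + 3*z^2 - 10*z - 24)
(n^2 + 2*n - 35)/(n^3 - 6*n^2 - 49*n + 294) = (n - 5)/(n^2 - 13*n + 42)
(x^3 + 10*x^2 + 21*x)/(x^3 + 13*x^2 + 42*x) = (x + 3)/(x + 6)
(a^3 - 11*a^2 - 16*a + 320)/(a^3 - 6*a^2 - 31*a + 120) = (a - 8)/(a - 3)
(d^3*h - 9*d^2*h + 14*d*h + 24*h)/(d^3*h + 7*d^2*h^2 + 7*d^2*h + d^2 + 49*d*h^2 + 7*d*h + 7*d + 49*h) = h*(d^3 - 9*d^2 + 14*d + 24)/(d^3*h + 7*d^2*h^2 + 7*d^2*h + d^2 + 49*d*h^2 + 7*d*h + 7*d + 49*h)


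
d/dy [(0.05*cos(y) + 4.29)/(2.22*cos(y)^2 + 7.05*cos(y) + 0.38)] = (0.111*cos(y)^2 + 19.0476*cos(y) + 30.2255)*sin(y)/(4.9284*cos(y)^4 + 31.302*cos(y)^3 + 51.3897*cos(y)^2 + 5.358*cos(y) + 0.1444)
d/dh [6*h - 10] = 6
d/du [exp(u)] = exp(u)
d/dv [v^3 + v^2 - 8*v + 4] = 3*v^2 + 2*v - 8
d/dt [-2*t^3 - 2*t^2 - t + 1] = -6*t^2 - 4*t - 1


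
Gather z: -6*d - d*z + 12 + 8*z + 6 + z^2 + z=-6*d + z^2 + z*(9 - d) + 18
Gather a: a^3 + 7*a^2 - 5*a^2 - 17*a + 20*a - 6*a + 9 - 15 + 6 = a^3 + 2*a^2 - 3*a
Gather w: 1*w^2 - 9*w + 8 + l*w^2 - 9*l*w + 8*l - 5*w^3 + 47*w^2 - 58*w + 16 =8*l - 5*w^3 + w^2*(l + 48) + w*(-9*l - 67) + 24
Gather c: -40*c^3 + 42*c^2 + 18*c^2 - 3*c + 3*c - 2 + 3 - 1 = -40*c^3 + 60*c^2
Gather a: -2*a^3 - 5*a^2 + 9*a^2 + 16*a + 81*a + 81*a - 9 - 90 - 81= -2*a^3 + 4*a^2 + 178*a - 180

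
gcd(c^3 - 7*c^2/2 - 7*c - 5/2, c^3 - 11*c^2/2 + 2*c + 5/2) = c^2 - 9*c/2 - 5/2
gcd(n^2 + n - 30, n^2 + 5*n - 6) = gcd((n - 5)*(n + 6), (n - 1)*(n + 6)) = n + 6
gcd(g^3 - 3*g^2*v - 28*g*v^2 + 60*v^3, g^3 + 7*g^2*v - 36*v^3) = -g + 2*v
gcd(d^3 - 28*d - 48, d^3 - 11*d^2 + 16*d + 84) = d^2 - 4*d - 12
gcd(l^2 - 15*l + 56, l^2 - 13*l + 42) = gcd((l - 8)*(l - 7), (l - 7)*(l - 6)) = l - 7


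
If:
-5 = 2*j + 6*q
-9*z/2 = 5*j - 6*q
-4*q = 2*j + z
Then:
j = -5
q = 5/6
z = 20/3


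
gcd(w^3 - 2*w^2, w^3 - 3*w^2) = w^2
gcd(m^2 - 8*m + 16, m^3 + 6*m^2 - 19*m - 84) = m - 4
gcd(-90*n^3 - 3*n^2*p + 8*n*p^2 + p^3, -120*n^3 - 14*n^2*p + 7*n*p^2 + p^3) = 30*n^2 + 11*n*p + p^2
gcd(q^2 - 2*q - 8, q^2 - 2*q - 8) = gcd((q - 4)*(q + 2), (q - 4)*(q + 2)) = q^2 - 2*q - 8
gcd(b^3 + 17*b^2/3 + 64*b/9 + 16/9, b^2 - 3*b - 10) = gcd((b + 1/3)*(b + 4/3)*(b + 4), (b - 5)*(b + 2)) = 1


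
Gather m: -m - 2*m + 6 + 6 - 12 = -3*m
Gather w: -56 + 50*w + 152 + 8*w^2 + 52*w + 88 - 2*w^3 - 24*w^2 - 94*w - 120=-2*w^3 - 16*w^2 + 8*w + 64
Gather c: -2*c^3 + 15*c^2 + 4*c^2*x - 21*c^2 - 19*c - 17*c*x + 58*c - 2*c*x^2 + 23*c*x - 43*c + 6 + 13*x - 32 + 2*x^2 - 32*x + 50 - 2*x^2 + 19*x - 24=-2*c^3 + c^2*(4*x - 6) + c*(-2*x^2 + 6*x - 4)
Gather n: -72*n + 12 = 12 - 72*n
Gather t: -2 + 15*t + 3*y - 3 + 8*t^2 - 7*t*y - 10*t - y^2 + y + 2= 8*t^2 + t*(5 - 7*y) - y^2 + 4*y - 3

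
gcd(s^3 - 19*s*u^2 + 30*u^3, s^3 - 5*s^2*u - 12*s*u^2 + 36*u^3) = s - 2*u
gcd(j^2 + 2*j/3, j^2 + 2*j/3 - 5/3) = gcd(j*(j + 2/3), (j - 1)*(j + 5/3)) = 1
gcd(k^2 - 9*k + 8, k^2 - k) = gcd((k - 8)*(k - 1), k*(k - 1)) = k - 1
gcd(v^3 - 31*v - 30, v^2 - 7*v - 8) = v + 1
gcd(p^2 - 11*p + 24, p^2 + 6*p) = 1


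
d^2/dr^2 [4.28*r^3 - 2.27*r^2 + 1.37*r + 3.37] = 25.68*r - 4.54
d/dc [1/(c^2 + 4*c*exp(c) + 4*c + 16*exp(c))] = 2*(-2*c*exp(c) - c - 10*exp(c) - 2)/(c^2 + 4*c*exp(c) + 4*c + 16*exp(c))^2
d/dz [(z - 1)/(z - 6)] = -5/(z - 6)^2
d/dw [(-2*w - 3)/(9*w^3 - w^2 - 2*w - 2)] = (-18*w^3 + 2*w^2 + 4*w - (2*w + 3)*(-27*w^2 + 2*w + 2) + 4)/(-9*w^3 + w^2 + 2*w + 2)^2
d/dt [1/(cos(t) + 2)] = sin(t)/(cos(t) + 2)^2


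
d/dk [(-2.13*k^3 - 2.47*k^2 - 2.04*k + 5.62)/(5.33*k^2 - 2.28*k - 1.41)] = (-11.3529*k^4 + 9.7128*k^3 + 25.5147*k^2 - 52.9438*k + 15.69)/(28.4089*k^4 - 24.3048*k^3 - 9.8322*k^2 + 6.4296*k + 1.9881)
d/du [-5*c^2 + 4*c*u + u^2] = 4*c + 2*u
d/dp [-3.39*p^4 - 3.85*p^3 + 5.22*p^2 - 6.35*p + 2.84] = -13.56*p^3 - 11.55*p^2 + 10.44*p - 6.35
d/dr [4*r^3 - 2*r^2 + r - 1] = 12*r^2 - 4*r + 1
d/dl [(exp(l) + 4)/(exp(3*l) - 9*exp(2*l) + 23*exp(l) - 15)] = (-(exp(l) + 4)*(3*exp(2*l) - 18*exp(l) + 23) + exp(3*l) - 9*exp(2*l) + 23*exp(l) - 15)*exp(l)/(exp(3*l) - 9*exp(2*l) + 23*exp(l) - 15)^2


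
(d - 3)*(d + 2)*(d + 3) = d^3 + 2*d^2 - 9*d - 18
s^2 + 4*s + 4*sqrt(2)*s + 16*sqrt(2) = (s + 4)*(s + 4*sqrt(2))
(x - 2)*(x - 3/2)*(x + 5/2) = x^3 - x^2 - 23*x/4 + 15/2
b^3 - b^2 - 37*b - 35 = (b - 7)*(b + 1)*(b + 5)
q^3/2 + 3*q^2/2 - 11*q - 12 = (q/2 + 1/2)*(q - 4)*(q + 6)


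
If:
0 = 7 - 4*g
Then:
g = 7/4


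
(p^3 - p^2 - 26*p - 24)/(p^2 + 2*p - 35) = (p^3 - p^2 - 26*p - 24)/(p^2 + 2*p - 35)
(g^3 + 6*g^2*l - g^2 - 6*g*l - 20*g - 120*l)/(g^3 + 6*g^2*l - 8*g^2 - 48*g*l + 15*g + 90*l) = (g + 4)/(g - 3)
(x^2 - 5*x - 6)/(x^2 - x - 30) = (x + 1)/(x + 5)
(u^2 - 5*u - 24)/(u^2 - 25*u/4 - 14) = 4*(u + 3)/(4*u + 7)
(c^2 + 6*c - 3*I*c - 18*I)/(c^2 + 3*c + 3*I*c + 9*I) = (c^2 + 3*c*(2 - I) - 18*I)/(c^2 + 3*c*(1 + I) + 9*I)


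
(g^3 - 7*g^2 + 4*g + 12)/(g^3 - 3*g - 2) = (g - 6)/(g + 1)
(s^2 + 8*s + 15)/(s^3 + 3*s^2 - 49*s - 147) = (s + 5)/(s^2 - 49)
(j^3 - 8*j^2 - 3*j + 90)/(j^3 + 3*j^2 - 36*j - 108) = (j - 5)/(j + 6)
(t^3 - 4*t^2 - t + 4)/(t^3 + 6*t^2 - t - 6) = (t - 4)/(t + 6)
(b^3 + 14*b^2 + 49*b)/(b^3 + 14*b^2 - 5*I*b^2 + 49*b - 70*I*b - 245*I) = b/(b - 5*I)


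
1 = 1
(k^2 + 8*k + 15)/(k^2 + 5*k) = (k + 3)/k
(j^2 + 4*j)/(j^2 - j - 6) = j*(j + 4)/(j^2 - j - 6)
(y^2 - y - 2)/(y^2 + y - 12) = (y^2 - y - 2)/(y^2 + y - 12)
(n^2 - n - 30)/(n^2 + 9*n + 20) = (n - 6)/(n + 4)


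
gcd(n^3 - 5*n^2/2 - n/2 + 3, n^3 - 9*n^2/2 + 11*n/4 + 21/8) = n - 3/2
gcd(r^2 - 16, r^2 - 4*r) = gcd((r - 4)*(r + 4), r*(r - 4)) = r - 4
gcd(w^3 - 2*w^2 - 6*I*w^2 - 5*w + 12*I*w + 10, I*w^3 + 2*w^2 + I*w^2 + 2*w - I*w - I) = w - I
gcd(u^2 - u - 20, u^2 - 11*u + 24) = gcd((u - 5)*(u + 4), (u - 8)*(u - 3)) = 1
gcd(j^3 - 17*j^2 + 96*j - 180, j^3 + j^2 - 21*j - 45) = j - 5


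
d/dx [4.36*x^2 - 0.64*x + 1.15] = 8.72*x - 0.64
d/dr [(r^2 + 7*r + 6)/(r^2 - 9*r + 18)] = 4*(-4*r^2 + 6*r + 45)/(r^4 - 18*r^3 + 117*r^2 - 324*r + 324)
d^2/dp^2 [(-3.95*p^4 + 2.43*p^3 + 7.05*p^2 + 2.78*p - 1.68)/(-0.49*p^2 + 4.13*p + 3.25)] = (1.89679*p^6 - 47.96169*p^5 + 366.50628*p^4 + 727.79679*p^3 + 240.019908*p^2 - 200.963046*p - 11.640166)/(0.117649*p^6 - 2.974839*p^5 + 22.732668*p^4 - 30.982847*p^3 - 150.7779*p^2 - 130.869375*p - 34.328125)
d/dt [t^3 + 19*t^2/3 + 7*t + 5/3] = 3*t^2 + 38*t/3 + 7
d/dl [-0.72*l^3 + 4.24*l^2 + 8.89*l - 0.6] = -2.16*l^2 + 8.48*l + 8.89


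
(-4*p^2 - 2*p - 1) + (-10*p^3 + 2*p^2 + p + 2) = -10*p^3 - 2*p^2 - p + 1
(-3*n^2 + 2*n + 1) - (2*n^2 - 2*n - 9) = -5*n^2 + 4*n + 10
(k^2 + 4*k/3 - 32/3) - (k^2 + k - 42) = k/3 + 94/3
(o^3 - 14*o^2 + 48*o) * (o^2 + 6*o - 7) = o^5 - 8*o^4 - 43*o^3 + 386*o^2 - 336*o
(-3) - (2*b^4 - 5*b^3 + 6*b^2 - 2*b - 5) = -2*b^4 + 5*b^3 - 6*b^2 + 2*b + 2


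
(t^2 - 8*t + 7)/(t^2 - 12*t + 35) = (t - 1)/(t - 5)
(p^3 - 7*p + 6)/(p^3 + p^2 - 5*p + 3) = (p - 2)/(p - 1)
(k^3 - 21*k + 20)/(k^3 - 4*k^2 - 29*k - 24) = (-k^3 + 21*k - 20)/(-k^3 + 4*k^2 + 29*k + 24)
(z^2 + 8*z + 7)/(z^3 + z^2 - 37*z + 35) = (z + 1)/(z^2 - 6*z + 5)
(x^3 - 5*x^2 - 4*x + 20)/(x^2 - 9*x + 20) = (x^2 - 4)/(x - 4)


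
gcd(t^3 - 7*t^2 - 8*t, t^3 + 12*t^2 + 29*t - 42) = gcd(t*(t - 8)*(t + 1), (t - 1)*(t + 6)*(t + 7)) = 1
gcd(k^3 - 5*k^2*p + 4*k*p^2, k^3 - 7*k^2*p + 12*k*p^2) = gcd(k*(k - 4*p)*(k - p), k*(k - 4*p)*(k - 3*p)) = -k^2 + 4*k*p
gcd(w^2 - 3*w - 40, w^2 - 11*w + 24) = w - 8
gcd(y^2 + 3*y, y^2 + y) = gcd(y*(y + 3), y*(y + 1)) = y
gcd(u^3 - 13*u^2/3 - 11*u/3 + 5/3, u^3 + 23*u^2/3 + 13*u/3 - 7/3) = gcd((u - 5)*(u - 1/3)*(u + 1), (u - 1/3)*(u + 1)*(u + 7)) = u^2 + 2*u/3 - 1/3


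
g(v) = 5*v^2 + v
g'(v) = 10*v + 1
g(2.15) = 25.26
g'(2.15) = 22.50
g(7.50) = 288.75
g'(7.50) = 76.00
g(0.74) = 3.48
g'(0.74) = 8.40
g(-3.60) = 61.20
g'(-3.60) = -35.00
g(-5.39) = 139.87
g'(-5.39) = -52.90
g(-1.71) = 12.91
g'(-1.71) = -16.10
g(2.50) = 33.75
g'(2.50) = 26.00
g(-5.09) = 124.45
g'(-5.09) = -49.90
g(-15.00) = 1110.00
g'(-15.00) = -149.00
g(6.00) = 186.00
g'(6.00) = 61.00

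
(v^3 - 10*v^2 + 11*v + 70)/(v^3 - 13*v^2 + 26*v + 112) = (v - 5)/(v - 8)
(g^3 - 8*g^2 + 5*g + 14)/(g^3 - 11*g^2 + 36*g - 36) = (g^2 - 6*g - 7)/(g^2 - 9*g + 18)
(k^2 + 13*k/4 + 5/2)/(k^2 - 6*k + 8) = (4*k^2 + 13*k + 10)/(4*(k^2 - 6*k + 8))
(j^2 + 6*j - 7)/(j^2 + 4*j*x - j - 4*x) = (j + 7)/(j + 4*x)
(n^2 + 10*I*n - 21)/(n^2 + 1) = (n^2 + 10*I*n - 21)/(n^2 + 1)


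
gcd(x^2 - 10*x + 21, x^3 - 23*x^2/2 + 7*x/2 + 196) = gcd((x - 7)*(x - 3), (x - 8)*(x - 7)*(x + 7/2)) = x - 7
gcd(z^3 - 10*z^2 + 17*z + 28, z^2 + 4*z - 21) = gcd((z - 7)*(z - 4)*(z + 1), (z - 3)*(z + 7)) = 1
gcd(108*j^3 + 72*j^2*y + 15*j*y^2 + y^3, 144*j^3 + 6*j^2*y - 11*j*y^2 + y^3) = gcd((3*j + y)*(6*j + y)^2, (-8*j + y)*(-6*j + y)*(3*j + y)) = 3*j + y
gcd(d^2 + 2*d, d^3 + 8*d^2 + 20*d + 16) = d + 2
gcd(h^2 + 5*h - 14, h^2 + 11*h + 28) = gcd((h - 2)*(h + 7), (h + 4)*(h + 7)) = h + 7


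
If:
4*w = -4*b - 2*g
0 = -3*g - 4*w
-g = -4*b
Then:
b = -w/3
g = -4*w/3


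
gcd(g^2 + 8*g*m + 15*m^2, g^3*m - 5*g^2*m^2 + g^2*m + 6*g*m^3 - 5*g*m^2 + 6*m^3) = 1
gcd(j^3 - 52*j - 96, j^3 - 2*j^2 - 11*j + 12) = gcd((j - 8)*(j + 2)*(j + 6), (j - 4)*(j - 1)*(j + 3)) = 1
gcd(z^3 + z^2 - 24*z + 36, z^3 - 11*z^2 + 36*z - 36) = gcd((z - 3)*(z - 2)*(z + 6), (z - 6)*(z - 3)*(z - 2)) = z^2 - 5*z + 6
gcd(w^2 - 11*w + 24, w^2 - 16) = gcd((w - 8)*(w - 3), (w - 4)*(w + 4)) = 1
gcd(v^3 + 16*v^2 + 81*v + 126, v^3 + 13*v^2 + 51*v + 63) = v^2 + 10*v + 21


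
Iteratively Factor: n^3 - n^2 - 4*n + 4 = (n + 2)*(n^2 - 3*n + 2) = (n - 2)*(n + 2)*(n - 1)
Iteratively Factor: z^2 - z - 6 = (z + 2)*(z - 3)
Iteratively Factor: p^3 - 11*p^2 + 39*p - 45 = (p - 5)*(p^2 - 6*p + 9) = (p - 5)*(p - 3)*(p - 3)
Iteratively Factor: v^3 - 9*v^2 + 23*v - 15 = (v - 3)*(v^2 - 6*v + 5) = (v - 3)*(v - 1)*(v - 5)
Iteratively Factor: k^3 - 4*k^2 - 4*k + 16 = (k - 4)*(k^2 - 4) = (k - 4)*(k + 2)*(k - 2)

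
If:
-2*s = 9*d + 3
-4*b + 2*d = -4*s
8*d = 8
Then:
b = -11/2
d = 1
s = -6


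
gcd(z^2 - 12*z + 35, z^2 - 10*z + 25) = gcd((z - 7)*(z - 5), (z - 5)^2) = z - 5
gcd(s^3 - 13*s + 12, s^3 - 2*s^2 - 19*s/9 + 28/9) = s - 1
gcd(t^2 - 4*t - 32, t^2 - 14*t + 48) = t - 8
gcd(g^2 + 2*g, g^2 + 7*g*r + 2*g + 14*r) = g + 2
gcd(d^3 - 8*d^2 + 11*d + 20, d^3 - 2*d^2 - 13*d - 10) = d^2 - 4*d - 5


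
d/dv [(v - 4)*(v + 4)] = 2*v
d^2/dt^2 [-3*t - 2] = 0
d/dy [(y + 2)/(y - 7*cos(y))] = (y - (y + 2)*(7*sin(y) + 1) - 7*cos(y))/(y - 7*cos(y))^2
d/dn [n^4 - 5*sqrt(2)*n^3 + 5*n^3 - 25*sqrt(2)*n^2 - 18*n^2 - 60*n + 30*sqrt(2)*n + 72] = 4*n^3 - 15*sqrt(2)*n^2 + 15*n^2 - 50*sqrt(2)*n - 36*n - 60 + 30*sqrt(2)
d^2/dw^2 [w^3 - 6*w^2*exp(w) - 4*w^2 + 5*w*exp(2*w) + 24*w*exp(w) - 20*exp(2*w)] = -6*w^2*exp(w) + 20*w*exp(2*w) + 6*w - 60*exp(2*w) + 36*exp(w) - 8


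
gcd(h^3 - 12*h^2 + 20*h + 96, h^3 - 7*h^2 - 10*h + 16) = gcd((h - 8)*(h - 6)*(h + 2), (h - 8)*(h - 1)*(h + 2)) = h^2 - 6*h - 16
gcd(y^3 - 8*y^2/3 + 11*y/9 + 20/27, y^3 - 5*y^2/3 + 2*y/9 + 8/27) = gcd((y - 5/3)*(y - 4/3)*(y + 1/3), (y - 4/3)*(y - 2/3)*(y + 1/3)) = y^2 - y - 4/9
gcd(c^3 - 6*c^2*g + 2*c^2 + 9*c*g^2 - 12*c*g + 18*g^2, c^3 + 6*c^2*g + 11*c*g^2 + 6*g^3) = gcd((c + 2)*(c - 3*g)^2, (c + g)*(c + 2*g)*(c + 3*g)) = 1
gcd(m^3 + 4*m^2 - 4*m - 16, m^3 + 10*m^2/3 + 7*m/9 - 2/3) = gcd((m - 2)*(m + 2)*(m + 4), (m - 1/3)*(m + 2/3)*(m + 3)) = 1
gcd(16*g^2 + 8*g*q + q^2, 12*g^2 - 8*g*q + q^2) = 1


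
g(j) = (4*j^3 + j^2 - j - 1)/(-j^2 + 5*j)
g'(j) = (2*j - 5)*(4*j^3 + j^2 - j - 1)/(-j^2 + 5*j)^2 + (12*j^2 + 2*j - 1)/(-j^2 + 5*j)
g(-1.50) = 1.10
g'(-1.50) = -1.45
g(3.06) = 20.20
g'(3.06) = 23.60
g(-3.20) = 4.52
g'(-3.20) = -2.44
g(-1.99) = 1.91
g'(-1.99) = -1.83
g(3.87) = 55.33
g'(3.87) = 77.30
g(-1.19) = 0.70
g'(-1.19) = -1.15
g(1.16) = 1.22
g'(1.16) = 3.19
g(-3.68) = 5.73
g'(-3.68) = -2.61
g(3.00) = 18.83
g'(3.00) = 21.97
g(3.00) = 18.83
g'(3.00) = 21.97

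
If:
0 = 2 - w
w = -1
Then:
No Solution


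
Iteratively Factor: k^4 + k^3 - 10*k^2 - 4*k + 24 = (k + 2)*(k^3 - k^2 - 8*k + 12) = (k - 2)*(k + 2)*(k^2 + k - 6) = (k - 2)^2*(k + 2)*(k + 3)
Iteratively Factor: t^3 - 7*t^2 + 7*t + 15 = (t + 1)*(t^2 - 8*t + 15) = (t - 3)*(t + 1)*(t - 5)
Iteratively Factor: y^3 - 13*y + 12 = (y - 3)*(y^2 + 3*y - 4) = (y - 3)*(y - 1)*(y + 4)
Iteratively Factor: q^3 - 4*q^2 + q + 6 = (q + 1)*(q^2 - 5*q + 6) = (q - 3)*(q + 1)*(q - 2)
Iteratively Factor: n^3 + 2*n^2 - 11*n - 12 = (n - 3)*(n^2 + 5*n + 4) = (n - 3)*(n + 4)*(n + 1)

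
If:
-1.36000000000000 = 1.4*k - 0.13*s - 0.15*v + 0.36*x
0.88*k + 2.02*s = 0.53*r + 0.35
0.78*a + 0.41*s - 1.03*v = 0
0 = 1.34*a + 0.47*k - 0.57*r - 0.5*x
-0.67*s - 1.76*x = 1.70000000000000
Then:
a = -4.22549885496958*x - 5.00652338154347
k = -0.955945158301142*x - 1.72146621388121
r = -11.5990573509838*x - 13.1891762312148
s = -2.62686567164179*x - 2.53731343283582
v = -4.24553789538777*x - 4.80134635443358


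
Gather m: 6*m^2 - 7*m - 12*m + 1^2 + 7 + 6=6*m^2 - 19*m + 14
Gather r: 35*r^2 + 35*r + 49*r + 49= 35*r^2 + 84*r + 49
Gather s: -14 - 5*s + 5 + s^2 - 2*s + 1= s^2 - 7*s - 8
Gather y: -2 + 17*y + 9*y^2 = 9*y^2 + 17*y - 2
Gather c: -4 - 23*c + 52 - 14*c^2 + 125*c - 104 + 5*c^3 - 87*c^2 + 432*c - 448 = 5*c^3 - 101*c^2 + 534*c - 504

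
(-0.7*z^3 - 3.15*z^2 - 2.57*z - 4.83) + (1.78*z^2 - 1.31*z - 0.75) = -0.7*z^3 - 1.37*z^2 - 3.88*z - 5.58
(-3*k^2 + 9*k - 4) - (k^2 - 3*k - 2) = -4*k^2 + 12*k - 2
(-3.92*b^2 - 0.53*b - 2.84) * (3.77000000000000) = -14.7784*b^2 - 1.9981*b - 10.7068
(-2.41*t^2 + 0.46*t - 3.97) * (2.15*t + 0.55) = -5.1815*t^3 - 0.3365*t^2 - 8.2825*t - 2.1835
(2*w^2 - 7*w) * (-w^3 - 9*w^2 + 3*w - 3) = -2*w^5 - 11*w^4 + 69*w^3 - 27*w^2 + 21*w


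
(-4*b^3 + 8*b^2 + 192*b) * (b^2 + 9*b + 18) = -4*b^5 - 28*b^4 + 192*b^3 + 1872*b^2 + 3456*b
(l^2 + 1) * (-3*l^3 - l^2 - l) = -3*l^5 - l^4 - 4*l^3 - l^2 - l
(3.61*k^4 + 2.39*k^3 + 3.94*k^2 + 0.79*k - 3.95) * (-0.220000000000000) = -0.7942*k^4 - 0.5258*k^3 - 0.8668*k^2 - 0.1738*k + 0.869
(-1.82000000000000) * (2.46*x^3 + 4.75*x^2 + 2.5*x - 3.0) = -4.4772*x^3 - 8.645*x^2 - 4.55*x + 5.46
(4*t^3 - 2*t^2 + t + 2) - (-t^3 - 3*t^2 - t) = 5*t^3 + t^2 + 2*t + 2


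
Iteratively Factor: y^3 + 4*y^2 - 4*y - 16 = (y + 4)*(y^2 - 4) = (y - 2)*(y + 4)*(y + 2)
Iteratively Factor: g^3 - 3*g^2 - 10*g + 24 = (g - 2)*(g^2 - g - 12) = (g - 4)*(g - 2)*(g + 3)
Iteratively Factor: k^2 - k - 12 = (k - 4)*(k + 3)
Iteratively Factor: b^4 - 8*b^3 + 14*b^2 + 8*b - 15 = (b + 1)*(b^3 - 9*b^2 + 23*b - 15) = (b - 3)*(b + 1)*(b^2 - 6*b + 5) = (b - 5)*(b - 3)*(b + 1)*(b - 1)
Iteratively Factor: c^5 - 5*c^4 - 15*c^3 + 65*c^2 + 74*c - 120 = (c + 2)*(c^4 - 7*c^3 - c^2 + 67*c - 60) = (c - 1)*(c + 2)*(c^3 - 6*c^2 - 7*c + 60) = (c - 5)*(c - 1)*(c + 2)*(c^2 - c - 12) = (c - 5)*(c - 1)*(c + 2)*(c + 3)*(c - 4)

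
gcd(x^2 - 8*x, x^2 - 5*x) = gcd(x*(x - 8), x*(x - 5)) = x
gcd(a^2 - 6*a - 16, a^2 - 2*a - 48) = a - 8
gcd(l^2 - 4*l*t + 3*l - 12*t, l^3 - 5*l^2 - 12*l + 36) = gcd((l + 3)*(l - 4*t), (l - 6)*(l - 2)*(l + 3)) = l + 3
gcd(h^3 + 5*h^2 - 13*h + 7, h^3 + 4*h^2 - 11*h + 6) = h^2 - 2*h + 1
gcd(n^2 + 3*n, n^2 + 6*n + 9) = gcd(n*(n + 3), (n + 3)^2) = n + 3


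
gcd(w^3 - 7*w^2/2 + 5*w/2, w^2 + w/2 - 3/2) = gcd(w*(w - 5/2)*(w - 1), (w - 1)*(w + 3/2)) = w - 1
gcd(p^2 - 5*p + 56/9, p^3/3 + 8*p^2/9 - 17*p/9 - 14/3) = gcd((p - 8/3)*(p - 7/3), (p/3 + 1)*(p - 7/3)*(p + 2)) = p - 7/3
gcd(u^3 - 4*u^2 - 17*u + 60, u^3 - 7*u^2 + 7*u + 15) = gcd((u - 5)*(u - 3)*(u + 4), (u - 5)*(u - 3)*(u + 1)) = u^2 - 8*u + 15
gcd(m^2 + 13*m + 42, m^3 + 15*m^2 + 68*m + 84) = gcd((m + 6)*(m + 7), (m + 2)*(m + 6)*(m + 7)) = m^2 + 13*m + 42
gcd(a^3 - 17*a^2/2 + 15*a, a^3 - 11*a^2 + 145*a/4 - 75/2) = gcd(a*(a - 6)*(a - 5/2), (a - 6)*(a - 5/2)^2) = a^2 - 17*a/2 + 15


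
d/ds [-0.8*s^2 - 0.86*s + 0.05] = -1.6*s - 0.86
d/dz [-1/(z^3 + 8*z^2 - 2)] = z*(3*z + 16)/(z^3 + 8*z^2 - 2)^2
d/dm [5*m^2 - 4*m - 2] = 10*m - 4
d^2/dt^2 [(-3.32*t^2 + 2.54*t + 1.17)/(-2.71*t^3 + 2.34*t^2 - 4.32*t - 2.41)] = (48.7648239999999*t^6 - 111.924084*t^5 - 239.675652*t^4 - 86.0755600000001*t^3 + 190.78152*t^2 + 30.867642*t + 34.588468)/(19.902511*t^9 - 51.555582*t^8 + 139.696164*t^7 - 124.084149*t^6 + 130.992444*t^5 + 77.864652*t^4 - 18.331827*t^3 + 94.15629*t^2 + 75.272976*t + 13.997521)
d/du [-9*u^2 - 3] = -18*u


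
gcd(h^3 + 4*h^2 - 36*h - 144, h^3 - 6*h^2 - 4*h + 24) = h - 6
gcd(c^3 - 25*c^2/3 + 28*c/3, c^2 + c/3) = c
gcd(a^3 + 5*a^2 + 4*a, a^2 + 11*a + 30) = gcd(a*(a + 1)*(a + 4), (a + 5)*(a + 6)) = 1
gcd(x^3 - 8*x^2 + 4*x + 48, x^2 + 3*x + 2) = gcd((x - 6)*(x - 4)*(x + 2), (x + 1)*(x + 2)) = x + 2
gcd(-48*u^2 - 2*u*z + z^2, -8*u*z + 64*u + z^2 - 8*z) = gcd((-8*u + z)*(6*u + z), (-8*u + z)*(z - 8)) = -8*u + z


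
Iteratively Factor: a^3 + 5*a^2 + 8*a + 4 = (a + 1)*(a^2 + 4*a + 4) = (a + 1)*(a + 2)*(a + 2)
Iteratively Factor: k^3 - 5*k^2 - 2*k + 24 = (k + 2)*(k^2 - 7*k + 12) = (k - 3)*(k + 2)*(k - 4)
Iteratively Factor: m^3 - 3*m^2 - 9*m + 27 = (m - 3)*(m^2 - 9) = (m - 3)^2*(m + 3)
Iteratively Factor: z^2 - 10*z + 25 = (z - 5)*(z - 5)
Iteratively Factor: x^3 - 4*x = (x)*(x^2 - 4) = x*(x + 2)*(x - 2)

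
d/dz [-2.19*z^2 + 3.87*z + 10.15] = 3.87 - 4.38*z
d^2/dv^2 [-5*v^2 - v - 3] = -10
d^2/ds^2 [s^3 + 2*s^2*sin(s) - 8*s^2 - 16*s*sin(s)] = -2*s^2*sin(s) + 16*s*sin(s) + 8*s*cos(s) + 6*s + 4*sin(s) - 32*cos(s) - 16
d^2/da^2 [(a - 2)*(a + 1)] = 2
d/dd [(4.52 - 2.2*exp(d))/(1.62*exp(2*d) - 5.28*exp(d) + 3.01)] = (3.564*exp(2*d) - 14.6448*exp(d) + 17.2436)*exp(d)/(2.6244*exp(4*d) - 17.1072*exp(3*d) + 37.6308*exp(2*d) - 31.7856*exp(d) + 9.0601)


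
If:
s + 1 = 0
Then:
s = -1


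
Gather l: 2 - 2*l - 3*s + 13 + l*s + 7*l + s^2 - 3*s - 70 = l*(s + 5) + s^2 - 6*s - 55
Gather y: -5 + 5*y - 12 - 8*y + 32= 15 - 3*y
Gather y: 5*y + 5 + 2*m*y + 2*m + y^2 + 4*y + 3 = 2*m + y^2 + y*(2*m + 9) + 8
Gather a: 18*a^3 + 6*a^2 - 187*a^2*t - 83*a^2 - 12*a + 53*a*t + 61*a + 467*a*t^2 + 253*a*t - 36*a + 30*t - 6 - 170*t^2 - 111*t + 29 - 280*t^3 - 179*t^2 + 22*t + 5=18*a^3 + a^2*(-187*t - 77) + a*(467*t^2 + 306*t + 13) - 280*t^3 - 349*t^2 - 59*t + 28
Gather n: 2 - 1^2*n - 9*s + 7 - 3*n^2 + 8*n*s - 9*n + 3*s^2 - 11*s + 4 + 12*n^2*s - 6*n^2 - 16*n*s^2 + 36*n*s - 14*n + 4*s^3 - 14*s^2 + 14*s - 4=n^2*(12*s - 9) + n*(-16*s^2 + 44*s - 24) + 4*s^3 - 11*s^2 - 6*s + 9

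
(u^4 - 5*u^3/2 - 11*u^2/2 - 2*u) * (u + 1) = u^5 - 3*u^4/2 - 8*u^3 - 15*u^2/2 - 2*u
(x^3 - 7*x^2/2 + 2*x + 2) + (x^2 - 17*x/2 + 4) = x^3 - 5*x^2/2 - 13*x/2 + 6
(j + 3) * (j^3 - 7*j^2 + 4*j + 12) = j^4 - 4*j^3 - 17*j^2 + 24*j + 36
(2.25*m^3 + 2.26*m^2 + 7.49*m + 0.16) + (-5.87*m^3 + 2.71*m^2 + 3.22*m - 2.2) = -3.62*m^3 + 4.97*m^2 + 10.71*m - 2.04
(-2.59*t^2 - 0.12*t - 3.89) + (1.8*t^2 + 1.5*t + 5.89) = -0.79*t^2 + 1.38*t + 2.0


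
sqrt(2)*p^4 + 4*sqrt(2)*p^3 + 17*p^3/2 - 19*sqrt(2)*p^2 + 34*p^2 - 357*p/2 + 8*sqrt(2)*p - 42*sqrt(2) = (p - 3)*(p + 7)*(p + 4*sqrt(2))*(sqrt(2)*p + 1/2)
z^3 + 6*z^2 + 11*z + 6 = (z + 1)*(z + 2)*(z + 3)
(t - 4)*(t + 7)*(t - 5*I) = t^3 + 3*t^2 - 5*I*t^2 - 28*t - 15*I*t + 140*I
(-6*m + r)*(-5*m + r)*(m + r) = 30*m^3 + 19*m^2*r - 10*m*r^2 + r^3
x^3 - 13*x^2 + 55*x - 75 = (x - 5)^2*(x - 3)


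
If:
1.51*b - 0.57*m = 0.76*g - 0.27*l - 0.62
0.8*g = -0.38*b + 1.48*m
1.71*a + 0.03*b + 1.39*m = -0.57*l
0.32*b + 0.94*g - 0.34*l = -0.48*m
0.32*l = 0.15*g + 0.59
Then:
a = -0.98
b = -0.31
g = 0.74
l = 2.19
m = 0.32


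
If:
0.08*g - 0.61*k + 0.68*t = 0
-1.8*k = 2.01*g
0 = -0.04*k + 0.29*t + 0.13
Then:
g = 0.46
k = -0.52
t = -0.52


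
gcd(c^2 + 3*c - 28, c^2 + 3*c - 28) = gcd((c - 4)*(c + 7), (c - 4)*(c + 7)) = c^2 + 3*c - 28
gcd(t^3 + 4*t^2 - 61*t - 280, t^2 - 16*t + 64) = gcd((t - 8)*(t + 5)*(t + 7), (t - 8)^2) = t - 8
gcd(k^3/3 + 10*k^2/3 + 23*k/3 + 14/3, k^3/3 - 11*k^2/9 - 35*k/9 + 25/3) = 1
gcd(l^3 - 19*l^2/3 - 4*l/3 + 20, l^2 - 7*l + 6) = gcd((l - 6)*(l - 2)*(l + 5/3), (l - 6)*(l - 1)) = l - 6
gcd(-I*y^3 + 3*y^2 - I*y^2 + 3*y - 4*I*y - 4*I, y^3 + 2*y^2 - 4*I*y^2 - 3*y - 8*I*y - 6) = y - I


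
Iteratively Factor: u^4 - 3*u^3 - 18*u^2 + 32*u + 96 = (u + 2)*(u^3 - 5*u^2 - 8*u + 48) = (u + 2)*(u + 3)*(u^2 - 8*u + 16) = (u - 4)*(u + 2)*(u + 3)*(u - 4)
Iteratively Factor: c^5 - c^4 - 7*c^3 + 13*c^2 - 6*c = (c - 2)*(c^4 + c^3 - 5*c^2 + 3*c) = c*(c - 2)*(c^3 + c^2 - 5*c + 3) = c*(c - 2)*(c + 3)*(c^2 - 2*c + 1) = c*(c - 2)*(c - 1)*(c + 3)*(c - 1)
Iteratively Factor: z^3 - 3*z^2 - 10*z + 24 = (z - 4)*(z^2 + z - 6) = (z - 4)*(z - 2)*(z + 3)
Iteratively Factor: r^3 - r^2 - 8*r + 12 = (r - 2)*(r^2 + r - 6) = (r - 2)*(r + 3)*(r - 2)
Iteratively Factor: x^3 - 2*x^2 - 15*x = (x + 3)*(x^2 - 5*x) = (x - 5)*(x + 3)*(x)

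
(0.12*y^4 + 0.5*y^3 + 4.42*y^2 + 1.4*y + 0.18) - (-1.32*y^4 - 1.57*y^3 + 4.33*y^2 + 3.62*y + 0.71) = 1.44*y^4 + 2.07*y^3 + 0.0899999999999999*y^2 - 2.22*y - 0.53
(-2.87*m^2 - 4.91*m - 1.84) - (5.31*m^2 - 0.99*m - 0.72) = -8.18*m^2 - 3.92*m - 1.12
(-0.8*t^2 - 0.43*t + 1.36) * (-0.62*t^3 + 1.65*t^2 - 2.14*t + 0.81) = 0.496*t^5 - 1.0534*t^4 + 0.1593*t^3 + 2.5162*t^2 - 3.2587*t + 1.1016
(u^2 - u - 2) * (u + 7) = u^3 + 6*u^2 - 9*u - 14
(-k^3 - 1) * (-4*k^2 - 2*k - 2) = 4*k^5 + 2*k^4 + 2*k^3 + 4*k^2 + 2*k + 2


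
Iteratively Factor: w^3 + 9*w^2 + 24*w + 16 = (w + 4)*(w^2 + 5*w + 4) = (w + 4)^2*(w + 1)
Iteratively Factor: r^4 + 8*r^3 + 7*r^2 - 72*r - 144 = (r + 4)*(r^3 + 4*r^2 - 9*r - 36) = (r + 4)^2*(r^2 - 9) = (r - 3)*(r + 4)^2*(r + 3)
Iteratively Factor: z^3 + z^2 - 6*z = (z)*(z^2 + z - 6) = z*(z - 2)*(z + 3)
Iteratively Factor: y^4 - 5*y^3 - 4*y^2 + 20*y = (y - 2)*(y^3 - 3*y^2 - 10*y) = (y - 2)*(y + 2)*(y^2 - 5*y) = (y - 5)*(y - 2)*(y + 2)*(y)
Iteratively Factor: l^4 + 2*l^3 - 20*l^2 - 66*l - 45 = (l - 5)*(l^3 + 7*l^2 + 15*l + 9) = (l - 5)*(l + 3)*(l^2 + 4*l + 3) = (l - 5)*(l + 3)^2*(l + 1)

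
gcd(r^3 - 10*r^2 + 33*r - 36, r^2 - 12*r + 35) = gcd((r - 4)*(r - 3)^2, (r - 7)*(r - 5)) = 1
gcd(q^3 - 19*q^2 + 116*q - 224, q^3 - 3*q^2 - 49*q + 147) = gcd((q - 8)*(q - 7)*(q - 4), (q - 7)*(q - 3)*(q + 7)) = q - 7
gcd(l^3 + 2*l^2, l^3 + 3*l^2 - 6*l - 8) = 1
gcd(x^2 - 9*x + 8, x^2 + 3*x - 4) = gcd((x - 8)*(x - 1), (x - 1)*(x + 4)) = x - 1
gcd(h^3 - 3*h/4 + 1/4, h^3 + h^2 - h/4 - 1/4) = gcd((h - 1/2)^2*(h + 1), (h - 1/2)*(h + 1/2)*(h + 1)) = h^2 + h/2 - 1/2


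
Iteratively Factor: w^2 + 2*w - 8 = (w + 4)*(w - 2)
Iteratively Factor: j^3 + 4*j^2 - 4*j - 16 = (j + 2)*(j^2 + 2*j - 8) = (j + 2)*(j + 4)*(j - 2)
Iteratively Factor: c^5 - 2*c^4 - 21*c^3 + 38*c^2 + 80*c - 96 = (c - 4)*(c^4 + 2*c^3 - 13*c^2 - 14*c + 24) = (c - 4)*(c - 3)*(c^3 + 5*c^2 + 2*c - 8) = (c - 4)*(c - 3)*(c + 4)*(c^2 + c - 2) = (c - 4)*(c - 3)*(c - 1)*(c + 4)*(c + 2)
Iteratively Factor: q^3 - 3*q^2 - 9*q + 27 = (q - 3)*(q^2 - 9) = (q - 3)^2*(q + 3)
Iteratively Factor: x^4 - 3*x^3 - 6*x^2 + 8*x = (x - 4)*(x^3 + x^2 - 2*x) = (x - 4)*(x + 2)*(x^2 - x) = x*(x - 4)*(x + 2)*(x - 1)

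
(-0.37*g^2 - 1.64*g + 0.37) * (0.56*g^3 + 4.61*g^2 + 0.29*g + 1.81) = -0.2072*g^5 - 2.6241*g^4 - 7.4605*g^3 + 0.5604*g^2 - 2.8611*g + 0.6697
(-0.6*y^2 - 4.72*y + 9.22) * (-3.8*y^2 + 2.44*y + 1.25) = 2.28*y^4 + 16.472*y^3 - 47.3028*y^2 + 16.5968*y + 11.525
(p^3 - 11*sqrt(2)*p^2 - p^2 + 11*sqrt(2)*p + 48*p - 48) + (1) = p^3 - 11*sqrt(2)*p^2 - p^2 + 11*sqrt(2)*p + 48*p - 47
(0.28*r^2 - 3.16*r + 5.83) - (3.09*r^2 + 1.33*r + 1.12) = -2.81*r^2 - 4.49*r + 4.71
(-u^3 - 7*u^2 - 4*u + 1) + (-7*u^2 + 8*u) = -u^3 - 14*u^2 + 4*u + 1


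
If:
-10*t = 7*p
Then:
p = -10*t/7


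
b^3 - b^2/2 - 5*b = b*(b - 5/2)*(b + 2)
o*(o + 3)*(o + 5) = o^3 + 8*o^2 + 15*o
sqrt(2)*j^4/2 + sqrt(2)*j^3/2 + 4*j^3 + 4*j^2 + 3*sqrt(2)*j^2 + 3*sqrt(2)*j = j*(j + sqrt(2))*(j + 3*sqrt(2))*(sqrt(2)*j/2 + sqrt(2)/2)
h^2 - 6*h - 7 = (h - 7)*(h + 1)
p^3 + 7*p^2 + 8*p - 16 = (p - 1)*(p + 4)^2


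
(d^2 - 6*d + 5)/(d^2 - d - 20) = (d - 1)/(d + 4)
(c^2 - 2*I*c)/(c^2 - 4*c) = (c - 2*I)/(c - 4)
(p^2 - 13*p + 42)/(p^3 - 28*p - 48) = (p - 7)/(p^2 + 6*p + 8)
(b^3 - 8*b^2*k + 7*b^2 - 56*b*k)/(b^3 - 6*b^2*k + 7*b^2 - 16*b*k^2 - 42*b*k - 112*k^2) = b/(b + 2*k)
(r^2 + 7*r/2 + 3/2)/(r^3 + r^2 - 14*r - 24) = (r + 1/2)/(r^2 - 2*r - 8)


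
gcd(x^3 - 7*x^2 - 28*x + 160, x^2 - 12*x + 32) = x^2 - 12*x + 32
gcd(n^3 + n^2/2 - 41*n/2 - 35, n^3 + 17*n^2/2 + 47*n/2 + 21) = n^2 + 11*n/2 + 7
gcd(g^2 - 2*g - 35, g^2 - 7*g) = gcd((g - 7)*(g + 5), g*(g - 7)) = g - 7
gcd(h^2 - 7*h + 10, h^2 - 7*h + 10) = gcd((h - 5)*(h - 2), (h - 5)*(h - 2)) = h^2 - 7*h + 10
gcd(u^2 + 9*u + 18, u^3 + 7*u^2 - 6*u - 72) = u + 6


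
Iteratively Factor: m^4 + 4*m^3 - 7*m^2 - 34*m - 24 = (m + 4)*(m^3 - 7*m - 6) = (m + 2)*(m + 4)*(m^2 - 2*m - 3) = (m - 3)*(m + 2)*(m + 4)*(m + 1)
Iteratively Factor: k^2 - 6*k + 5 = (k - 5)*(k - 1)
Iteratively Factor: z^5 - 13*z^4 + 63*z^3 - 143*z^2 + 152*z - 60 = (z - 2)*(z^4 - 11*z^3 + 41*z^2 - 61*z + 30) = (z - 3)*(z - 2)*(z^3 - 8*z^2 + 17*z - 10) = (z - 5)*(z - 3)*(z - 2)*(z^2 - 3*z + 2) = (z - 5)*(z - 3)*(z - 2)*(z - 1)*(z - 2)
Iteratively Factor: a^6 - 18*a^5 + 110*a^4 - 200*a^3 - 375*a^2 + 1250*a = (a - 5)*(a^5 - 13*a^4 + 45*a^3 + 25*a^2 - 250*a) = (a - 5)^2*(a^4 - 8*a^3 + 5*a^2 + 50*a) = a*(a - 5)^2*(a^3 - 8*a^2 + 5*a + 50) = a*(a - 5)^2*(a + 2)*(a^2 - 10*a + 25) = a*(a - 5)^3*(a + 2)*(a - 5)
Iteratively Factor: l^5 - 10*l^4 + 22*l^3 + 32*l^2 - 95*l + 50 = (l - 1)*(l^4 - 9*l^3 + 13*l^2 + 45*l - 50) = (l - 1)^2*(l^3 - 8*l^2 + 5*l + 50) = (l - 5)*(l - 1)^2*(l^2 - 3*l - 10) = (l - 5)^2*(l - 1)^2*(l + 2)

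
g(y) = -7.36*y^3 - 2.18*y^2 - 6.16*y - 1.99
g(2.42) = -133.97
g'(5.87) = -792.56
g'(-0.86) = -18.74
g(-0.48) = 1.28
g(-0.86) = 6.38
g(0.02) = -2.11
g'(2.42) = -146.02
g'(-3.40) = -246.58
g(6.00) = -1707.19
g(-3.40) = 283.03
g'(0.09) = -6.73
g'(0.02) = -6.26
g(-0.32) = -0.00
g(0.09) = -2.57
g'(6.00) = -827.20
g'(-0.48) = -9.15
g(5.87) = -1601.91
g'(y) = -22.08*y^2 - 4.36*y - 6.16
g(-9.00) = 5242.31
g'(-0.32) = -7.03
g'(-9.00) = -1755.40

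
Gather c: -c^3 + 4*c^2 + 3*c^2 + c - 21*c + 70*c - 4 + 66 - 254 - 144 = -c^3 + 7*c^2 + 50*c - 336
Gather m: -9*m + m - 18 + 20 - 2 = -8*m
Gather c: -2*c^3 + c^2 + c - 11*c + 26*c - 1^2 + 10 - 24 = -2*c^3 + c^2 + 16*c - 15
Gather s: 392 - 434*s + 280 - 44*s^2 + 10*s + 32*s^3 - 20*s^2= 32*s^3 - 64*s^2 - 424*s + 672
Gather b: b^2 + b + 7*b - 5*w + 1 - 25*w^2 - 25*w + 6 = b^2 + 8*b - 25*w^2 - 30*w + 7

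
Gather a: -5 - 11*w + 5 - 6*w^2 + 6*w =-6*w^2 - 5*w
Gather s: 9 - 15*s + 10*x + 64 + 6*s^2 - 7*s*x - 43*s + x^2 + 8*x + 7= 6*s^2 + s*(-7*x - 58) + x^2 + 18*x + 80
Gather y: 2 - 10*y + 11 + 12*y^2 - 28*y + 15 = 12*y^2 - 38*y + 28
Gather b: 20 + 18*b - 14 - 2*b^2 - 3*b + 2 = -2*b^2 + 15*b + 8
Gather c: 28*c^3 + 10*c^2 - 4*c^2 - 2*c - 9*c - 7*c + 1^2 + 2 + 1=28*c^3 + 6*c^2 - 18*c + 4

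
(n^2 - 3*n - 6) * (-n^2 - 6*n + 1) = -n^4 - 3*n^3 + 25*n^2 + 33*n - 6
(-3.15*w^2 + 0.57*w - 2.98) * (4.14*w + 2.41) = -13.041*w^3 - 5.2317*w^2 - 10.9635*w - 7.1818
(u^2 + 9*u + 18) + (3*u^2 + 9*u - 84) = 4*u^2 + 18*u - 66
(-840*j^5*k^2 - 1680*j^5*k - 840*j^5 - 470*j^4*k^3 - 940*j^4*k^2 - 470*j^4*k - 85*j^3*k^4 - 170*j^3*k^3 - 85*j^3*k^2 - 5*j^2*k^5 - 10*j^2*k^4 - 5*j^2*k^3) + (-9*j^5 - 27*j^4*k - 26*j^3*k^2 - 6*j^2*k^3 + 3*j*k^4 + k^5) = -840*j^5*k^2 - 1680*j^5*k - 849*j^5 - 470*j^4*k^3 - 940*j^4*k^2 - 497*j^4*k - 85*j^3*k^4 - 170*j^3*k^3 - 111*j^3*k^2 - 5*j^2*k^5 - 10*j^2*k^4 - 11*j^2*k^3 + 3*j*k^4 + k^5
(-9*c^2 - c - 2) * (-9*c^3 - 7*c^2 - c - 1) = 81*c^5 + 72*c^4 + 34*c^3 + 24*c^2 + 3*c + 2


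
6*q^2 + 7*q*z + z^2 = (q + z)*(6*q + z)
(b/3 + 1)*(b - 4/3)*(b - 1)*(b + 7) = b^4/3 + 23*b^3/9 - b^2/3 - 107*b/9 + 28/3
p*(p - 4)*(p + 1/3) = p^3 - 11*p^2/3 - 4*p/3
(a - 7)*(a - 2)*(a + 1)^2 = a^4 - 7*a^3 - 3*a^2 + 19*a + 14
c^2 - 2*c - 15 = (c - 5)*(c + 3)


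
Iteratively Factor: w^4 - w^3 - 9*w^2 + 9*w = (w - 1)*(w^3 - 9*w) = (w - 1)*(w + 3)*(w^2 - 3*w) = (w - 3)*(w - 1)*(w + 3)*(w)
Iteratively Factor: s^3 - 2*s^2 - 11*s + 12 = (s - 1)*(s^2 - s - 12) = (s - 4)*(s - 1)*(s + 3)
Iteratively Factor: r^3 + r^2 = (r + 1)*(r^2) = r*(r + 1)*(r)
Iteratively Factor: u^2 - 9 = (u - 3)*(u + 3)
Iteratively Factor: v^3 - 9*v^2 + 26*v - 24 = (v - 3)*(v^2 - 6*v + 8) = (v - 3)*(v - 2)*(v - 4)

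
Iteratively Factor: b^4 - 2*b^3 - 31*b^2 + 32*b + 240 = (b + 3)*(b^3 - 5*b^2 - 16*b + 80) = (b - 4)*(b + 3)*(b^2 - b - 20) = (b - 5)*(b - 4)*(b + 3)*(b + 4)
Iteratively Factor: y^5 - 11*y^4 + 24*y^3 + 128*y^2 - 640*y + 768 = (y - 4)*(y^4 - 7*y^3 - 4*y^2 + 112*y - 192) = (y - 4)^2*(y^3 - 3*y^2 - 16*y + 48) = (y - 4)^3*(y^2 + y - 12) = (y - 4)^3*(y - 3)*(y + 4)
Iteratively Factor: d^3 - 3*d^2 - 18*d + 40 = (d - 2)*(d^2 - d - 20) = (d - 2)*(d + 4)*(d - 5)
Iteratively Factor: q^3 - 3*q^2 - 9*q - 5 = (q + 1)*(q^2 - 4*q - 5) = (q - 5)*(q + 1)*(q + 1)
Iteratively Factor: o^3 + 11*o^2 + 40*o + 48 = (o + 4)*(o^2 + 7*o + 12) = (o + 3)*(o + 4)*(o + 4)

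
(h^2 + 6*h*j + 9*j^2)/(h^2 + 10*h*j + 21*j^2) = (h + 3*j)/(h + 7*j)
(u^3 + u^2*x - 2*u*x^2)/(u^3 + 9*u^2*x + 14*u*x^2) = (u - x)/(u + 7*x)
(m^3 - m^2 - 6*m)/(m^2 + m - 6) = m*(m^2 - m - 6)/(m^2 + m - 6)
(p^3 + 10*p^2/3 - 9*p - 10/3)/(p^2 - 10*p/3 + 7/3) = (3*p^3 + 10*p^2 - 27*p - 10)/(3*p^2 - 10*p + 7)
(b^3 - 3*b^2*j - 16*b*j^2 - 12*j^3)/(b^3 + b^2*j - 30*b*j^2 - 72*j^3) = (b^2 + 3*b*j + 2*j^2)/(b^2 + 7*b*j + 12*j^2)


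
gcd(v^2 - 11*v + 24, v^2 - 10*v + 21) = v - 3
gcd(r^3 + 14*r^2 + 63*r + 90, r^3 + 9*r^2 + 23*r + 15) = r^2 + 8*r + 15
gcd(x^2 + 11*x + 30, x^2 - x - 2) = 1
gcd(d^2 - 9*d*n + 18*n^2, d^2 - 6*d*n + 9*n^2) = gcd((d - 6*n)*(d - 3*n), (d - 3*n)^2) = d - 3*n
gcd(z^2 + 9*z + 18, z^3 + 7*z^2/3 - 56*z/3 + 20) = z + 6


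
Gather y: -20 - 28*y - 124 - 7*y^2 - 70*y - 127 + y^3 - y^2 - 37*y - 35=y^3 - 8*y^2 - 135*y - 306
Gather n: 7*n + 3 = 7*n + 3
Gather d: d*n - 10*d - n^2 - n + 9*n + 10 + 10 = d*(n - 10) - n^2 + 8*n + 20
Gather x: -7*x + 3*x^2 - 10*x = 3*x^2 - 17*x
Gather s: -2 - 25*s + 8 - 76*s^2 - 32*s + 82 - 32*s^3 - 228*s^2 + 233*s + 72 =-32*s^3 - 304*s^2 + 176*s + 160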